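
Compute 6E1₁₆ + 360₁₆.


Align and add column by column (LSB to MSB, each column mod 16 with carry):
  06E1
+ 0360
  ----
  col 0: 1(1) + 0(0) + 0 (carry in) = 1 → 1(1), carry out 0
  col 1: E(14) + 6(6) + 0 (carry in) = 20 → 4(4), carry out 1
  col 2: 6(6) + 3(3) + 1 (carry in) = 10 → A(10), carry out 0
  col 3: 0(0) + 0(0) + 0 (carry in) = 0 → 0(0), carry out 0
Reading digits MSB→LSB: 0A41
Strip leading zeros: A41
= 0xA41


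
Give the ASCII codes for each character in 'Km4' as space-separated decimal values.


String: 'Km4'  (3 characters)
Per-character ASCII lookup:
  'K': uppercase starts at 65: 'K' = 65 + 10 = 75
  'm': lowercase starts at 97: 'm' = 97 + 12 = 109
  '4': digits start at 48: '4' = 48 + 4 = 52
= 75 109 52


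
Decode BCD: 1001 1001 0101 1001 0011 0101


Each 4-bit group → digit:
  1001 → 9
  1001 → 9
  0101 → 5
  1001 → 9
  0011 → 3
  0101 → 5
= 995935


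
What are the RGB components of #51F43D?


Hex: #51F43D
R = 51₁₆ = 81
G = F4₁₆ = 244
B = 3D₁₆ = 61
= RGB(81, 244, 61)


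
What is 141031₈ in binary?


Each octal digit → 3 binary bits:
  1 = 001
  4 = 100
  1 = 001
  0 = 000
  3 = 011
  1 = 001
Concatenate: 001 100 001 000 011 001
= 001100001000011001


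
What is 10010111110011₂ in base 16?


Group into 4-bit nibbles: 0010010111110011
  0010 = 2
  0101 = 5
  1111 = F
  0011 = 3
= 0x25F3


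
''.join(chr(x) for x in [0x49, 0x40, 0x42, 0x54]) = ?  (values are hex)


Codes (hex): 0x49 0x40 0x42 0x54
Per-code ASCII lookup:
  0x49 = 73  (range 65-90: uppercase, 73 - 65 = 8) → 'I'
  0x40 = 64  (special character) → '@'
  0x42 = 66  (range 65-90: uppercase, 66 - 65 = 1) → 'B'
  0x54 = 84  (range 65-90: uppercase, 84 - 65 = 19) → 'T'
= 'I@BT'


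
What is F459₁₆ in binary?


Each hex digit → 4 binary bits:
  F = 1111
  4 = 0100
  5 = 0101
  9 = 1001
Concatenate: 1111 0100 0101 1001
= 1111010001011001


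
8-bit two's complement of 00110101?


Original: 00110101
Step 1 - Invert all bits: 11001010
Step 2 - Add 1: 11001010 + 1
= 11001011 (represents -53)


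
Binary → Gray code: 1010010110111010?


Binary: 1010010110111010
Gray code: G = B XOR (B >> 1)
B >> 1 = 0101001011011101
1010010110111010 XOR 0101001011011101:
  1 XOR 0 = 1
  0 XOR 1 = 1
  1 XOR 0 = 1
  0 XOR 1 = 1
  0 XOR 0 = 0
  1 XOR 0 = 1
  0 XOR 1 = 1
  1 XOR 0 = 1
  1 XOR 1 = 0
  0 XOR 1 = 1
  1 XOR 0 = 1
  1 XOR 1 = 0
  1 XOR 1 = 0
  0 XOR 1 = 1
  1 XOR 0 = 1
  0 XOR 1 = 1
= 1111011101100111


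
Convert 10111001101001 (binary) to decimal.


Positional values:
Bit 0: 1 × 2^0 = 1
Bit 3: 1 × 2^3 = 8
Bit 5: 1 × 2^5 = 32
Bit 6: 1 × 2^6 = 64
Bit 9: 1 × 2^9 = 512
Bit 10: 1 × 2^10 = 1024
Bit 11: 1 × 2^11 = 2048
Bit 13: 1 × 2^13 = 8192
Sum = 1 + 8 + 32 + 64 + 512 + 1024 + 2048 + 8192
= 11881


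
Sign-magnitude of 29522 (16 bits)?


Sign bit: 0 (positive)
Magnitude: 29522 = 111001101010010
= 0111001101010010


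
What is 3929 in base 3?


Divide by 3 repeatedly:
3929 ÷ 3 = 1309 remainder 2
1309 ÷ 3 = 436 remainder 1
436 ÷ 3 = 145 remainder 1
145 ÷ 3 = 48 remainder 1
48 ÷ 3 = 16 remainder 0
16 ÷ 3 = 5 remainder 1
5 ÷ 3 = 1 remainder 2
1 ÷ 3 = 0 remainder 1
Reading remainders bottom-up:
= 12101112


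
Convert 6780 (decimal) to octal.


Divide by 8 repeatedly:
6780 ÷ 8 = 847 remainder 4
847 ÷ 8 = 105 remainder 7
105 ÷ 8 = 13 remainder 1
13 ÷ 8 = 1 remainder 5
1 ÷ 8 = 0 remainder 1
Reading remainders bottom-up:
= 0o15174


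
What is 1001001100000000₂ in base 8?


Group into 3-bit groups: 001001001100000000
  001 = 1
  001 = 1
  001 = 1
  100 = 4
  000 = 0
  000 = 0
= 0o111400


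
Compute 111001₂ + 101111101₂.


Align and add column by column (LSB to MSB, carry propagating):
  0000111001
+ 0101111101
  ----------
  col 0: 1 + 1 + 0 (carry in) = 2 → bit 0, carry out 1
  col 1: 0 + 0 + 1 (carry in) = 1 → bit 1, carry out 0
  col 2: 0 + 1 + 0 (carry in) = 1 → bit 1, carry out 0
  col 3: 1 + 1 + 0 (carry in) = 2 → bit 0, carry out 1
  col 4: 1 + 1 + 1 (carry in) = 3 → bit 1, carry out 1
  col 5: 1 + 1 + 1 (carry in) = 3 → bit 1, carry out 1
  col 6: 0 + 1 + 1 (carry in) = 2 → bit 0, carry out 1
  col 7: 0 + 0 + 1 (carry in) = 1 → bit 1, carry out 0
  col 8: 0 + 1 + 0 (carry in) = 1 → bit 1, carry out 0
  col 9: 0 + 0 + 0 (carry in) = 0 → bit 0, carry out 0
Reading bits MSB→LSB: 0110110110
Strip leading zeros: 110110110
= 110110110


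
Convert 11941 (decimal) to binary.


Divide by 2 repeatedly:
11941 ÷ 2 = 5970 remainder 1
5970 ÷ 2 = 2985 remainder 0
2985 ÷ 2 = 1492 remainder 1
1492 ÷ 2 = 746 remainder 0
746 ÷ 2 = 373 remainder 0
373 ÷ 2 = 186 remainder 1
186 ÷ 2 = 93 remainder 0
93 ÷ 2 = 46 remainder 1
46 ÷ 2 = 23 remainder 0
23 ÷ 2 = 11 remainder 1
11 ÷ 2 = 5 remainder 1
5 ÷ 2 = 2 remainder 1
2 ÷ 2 = 1 remainder 0
1 ÷ 2 = 0 remainder 1
Reading remainders bottom-up:
= 10111010100101


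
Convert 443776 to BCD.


Each digit → 4-bit binary:
  4 → 0100
  4 → 0100
  3 → 0011
  7 → 0111
  7 → 0111
  6 → 0110
= 0100 0100 0011 0111 0111 0110


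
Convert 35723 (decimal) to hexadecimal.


Divide by 16 repeatedly:
35723 ÷ 16 = 2232 remainder 11 (B)
2232 ÷ 16 = 139 remainder 8 (8)
139 ÷ 16 = 8 remainder 11 (B)
8 ÷ 16 = 0 remainder 8 (8)
Reading remainders bottom-up:
= 0x8B8B


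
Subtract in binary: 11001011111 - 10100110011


Align and subtract column by column (LSB to MSB, borrowing when needed):
  11001011111
- 10100110011
  -----------
  col 0: (1 - 0 borrow-in) - 1 → 1 - 1 = 0, borrow out 0
  col 1: (1 - 0 borrow-in) - 1 → 1 - 1 = 0, borrow out 0
  col 2: (1 - 0 borrow-in) - 0 → 1 - 0 = 1, borrow out 0
  col 3: (1 - 0 borrow-in) - 0 → 1 - 0 = 1, borrow out 0
  col 4: (1 - 0 borrow-in) - 1 → 1 - 1 = 0, borrow out 0
  col 5: (0 - 0 borrow-in) - 1 → borrow from next column: (0+2) - 1 = 1, borrow out 1
  col 6: (1 - 1 borrow-in) - 0 → 0 - 0 = 0, borrow out 0
  col 7: (0 - 0 borrow-in) - 0 → 0 - 0 = 0, borrow out 0
  col 8: (0 - 0 borrow-in) - 1 → borrow from next column: (0+2) - 1 = 1, borrow out 1
  col 9: (1 - 1 borrow-in) - 0 → 0 - 0 = 0, borrow out 0
  col 10: (1 - 0 borrow-in) - 1 → 1 - 1 = 0, borrow out 0
Reading bits MSB→LSB: 00100101100
Strip leading zeros: 100101100
= 100101100


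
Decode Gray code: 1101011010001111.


Gray code: 1101011010001111
MSB stays the same: 1
Each subsequent bit = prev_binary XOR current_gray:
  B[1] = 1 XOR 1 = 0
  B[2] = 0 XOR 0 = 0
  B[3] = 0 XOR 1 = 1
  B[4] = 1 XOR 0 = 1
  B[5] = 1 XOR 1 = 0
  B[6] = 0 XOR 1 = 1
  B[7] = 1 XOR 0 = 1
  B[8] = 1 XOR 1 = 0
  B[9] = 0 XOR 0 = 0
  B[10] = 0 XOR 0 = 0
  B[11] = 0 XOR 0 = 0
  B[12] = 0 XOR 1 = 1
  B[13] = 1 XOR 1 = 0
  B[14] = 0 XOR 1 = 1
  B[15] = 1 XOR 1 = 0
= 1001101100001010 (39690 decimal)


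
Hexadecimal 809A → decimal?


Positional values:
Position 0: A × 16^0 = 10 × 1 = 10
Position 1: 9 × 16^1 = 9 × 16 = 144
Position 2: 0 × 16^2 = 0 × 256 = 0
Position 3: 8 × 16^3 = 8 × 4096 = 32768
Sum = 10 + 144 + 0 + 32768
= 32922


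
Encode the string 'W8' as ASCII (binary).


String: 'W8'  (2 characters)
Per-character ASCII lookup:
  'W': uppercase starts at 65: 'W' = 65 + 22 = 87 → 1010111
  '8': digits start at 48: '8' = 48 + 8 = 56 → 111000
= 1010111 111000


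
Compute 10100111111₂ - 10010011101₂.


Align and subtract column by column (LSB to MSB, borrowing when needed):
  10100111111
- 10010011101
  -----------
  col 0: (1 - 0 borrow-in) - 1 → 1 - 1 = 0, borrow out 0
  col 1: (1 - 0 borrow-in) - 0 → 1 - 0 = 1, borrow out 0
  col 2: (1 - 0 borrow-in) - 1 → 1 - 1 = 0, borrow out 0
  col 3: (1 - 0 borrow-in) - 1 → 1 - 1 = 0, borrow out 0
  col 4: (1 - 0 borrow-in) - 1 → 1 - 1 = 0, borrow out 0
  col 5: (1 - 0 borrow-in) - 0 → 1 - 0 = 1, borrow out 0
  col 6: (0 - 0 borrow-in) - 0 → 0 - 0 = 0, borrow out 0
  col 7: (0 - 0 borrow-in) - 1 → borrow from next column: (0+2) - 1 = 1, borrow out 1
  col 8: (1 - 1 borrow-in) - 0 → 0 - 0 = 0, borrow out 0
  col 9: (0 - 0 borrow-in) - 0 → 0 - 0 = 0, borrow out 0
  col 10: (1 - 0 borrow-in) - 1 → 1 - 1 = 0, borrow out 0
Reading bits MSB→LSB: 00010100010
Strip leading zeros: 10100010
= 10100010


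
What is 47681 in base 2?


Divide by 2 repeatedly:
47681 ÷ 2 = 23840 remainder 1
23840 ÷ 2 = 11920 remainder 0
11920 ÷ 2 = 5960 remainder 0
5960 ÷ 2 = 2980 remainder 0
2980 ÷ 2 = 1490 remainder 0
1490 ÷ 2 = 745 remainder 0
745 ÷ 2 = 372 remainder 1
372 ÷ 2 = 186 remainder 0
186 ÷ 2 = 93 remainder 0
93 ÷ 2 = 46 remainder 1
46 ÷ 2 = 23 remainder 0
23 ÷ 2 = 11 remainder 1
11 ÷ 2 = 5 remainder 1
5 ÷ 2 = 2 remainder 1
2 ÷ 2 = 1 remainder 0
1 ÷ 2 = 0 remainder 1
Reading remainders bottom-up:
= 1011101001000001


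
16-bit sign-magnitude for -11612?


Sign bit: 1 (negative)
Magnitude: 11612 = 010110101011100
= 1010110101011100


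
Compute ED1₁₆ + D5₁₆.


Align and add column by column (LSB to MSB, each column mod 16 with carry):
  0ED1
+ 00D5
  ----
  col 0: 1(1) + 5(5) + 0 (carry in) = 6 → 6(6), carry out 0
  col 1: D(13) + D(13) + 0 (carry in) = 26 → A(10), carry out 1
  col 2: E(14) + 0(0) + 1 (carry in) = 15 → F(15), carry out 0
  col 3: 0(0) + 0(0) + 0 (carry in) = 0 → 0(0), carry out 0
Reading digits MSB→LSB: 0FA6
Strip leading zeros: FA6
= 0xFA6


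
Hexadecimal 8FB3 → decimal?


Positional values:
Position 0: 3 × 16^0 = 3 × 1 = 3
Position 1: B × 16^1 = 11 × 16 = 176
Position 2: F × 16^2 = 15 × 256 = 3840
Position 3: 8 × 16^3 = 8 × 4096 = 32768
Sum = 3 + 176 + 3840 + 32768
= 36787


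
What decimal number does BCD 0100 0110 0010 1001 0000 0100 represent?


Each 4-bit group → digit:
  0100 → 4
  0110 → 6
  0010 → 2
  1001 → 9
  0000 → 0
  0100 → 4
= 462904


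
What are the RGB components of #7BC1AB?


Hex: #7BC1AB
R = 7B₁₆ = 123
G = C1₁₆ = 193
B = AB₁₆ = 171
= RGB(123, 193, 171)


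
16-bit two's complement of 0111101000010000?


Original: 0111101000010000
Step 1 - Invert all bits: 1000010111101111
Step 2 - Add 1: 1000010111101111 + 1
= 1000010111110000 (represents -31248)


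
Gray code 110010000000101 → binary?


Gray code: 110010000000101
MSB stays the same: 1
Each subsequent bit = prev_binary XOR current_gray:
  B[1] = 1 XOR 1 = 0
  B[2] = 0 XOR 0 = 0
  B[3] = 0 XOR 0 = 0
  B[4] = 0 XOR 1 = 1
  B[5] = 1 XOR 0 = 1
  B[6] = 1 XOR 0 = 1
  B[7] = 1 XOR 0 = 1
  B[8] = 1 XOR 0 = 1
  B[9] = 1 XOR 0 = 1
  B[10] = 1 XOR 0 = 1
  B[11] = 1 XOR 0 = 1
  B[12] = 1 XOR 1 = 0
  B[13] = 0 XOR 0 = 0
  B[14] = 0 XOR 1 = 1
= 100011111111001 (18425 decimal)


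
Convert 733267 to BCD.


Each digit → 4-bit binary:
  7 → 0111
  3 → 0011
  3 → 0011
  2 → 0010
  6 → 0110
  7 → 0111
= 0111 0011 0011 0010 0110 0111


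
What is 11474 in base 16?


Divide by 16 repeatedly:
11474 ÷ 16 = 717 remainder 2 (2)
717 ÷ 16 = 44 remainder 13 (D)
44 ÷ 16 = 2 remainder 12 (C)
2 ÷ 16 = 0 remainder 2 (2)
Reading remainders bottom-up:
= 0x2CD2


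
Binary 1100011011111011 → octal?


Group into 3-bit groups: 001100011011111011
  001 = 1
  100 = 4
  011 = 3
  011 = 3
  111 = 7
  011 = 3
= 0o143373


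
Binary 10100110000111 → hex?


Group into 4-bit nibbles: 0010100110000111
  0010 = 2
  1001 = 9
  1000 = 8
  0111 = 7
= 0x2987


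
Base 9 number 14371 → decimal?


Positional values (base 9):
  1 × 9^0 = 1 × 1 = 1
  7 × 9^1 = 7 × 9 = 63
  3 × 9^2 = 3 × 81 = 243
  4 × 9^3 = 4 × 729 = 2916
  1 × 9^4 = 1 × 6561 = 6561
Sum = 1 + 63 + 243 + 2916 + 6561
= 9784


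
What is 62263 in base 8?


Divide by 8 repeatedly:
62263 ÷ 8 = 7782 remainder 7
7782 ÷ 8 = 972 remainder 6
972 ÷ 8 = 121 remainder 4
121 ÷ 8 = 15 remainder 1
15 ÷ 8 = 1 remainder 7
1 ÷ 8 = 0 remainder 1
Reading remainders bottom-up:
= 0o171467


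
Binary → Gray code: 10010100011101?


Binary: 10010100011101
Gray code: G = B XOR (B >> 1)
B >> 1 = 01001010001110
10010100011101 XOR 01001010001110:
  1 XOR 0 = 1
  0 XOR 1 = 1
  0 XOR 0 = 0
  1 XOR 0 = 1
  0 XOR 1 = 1
  1 XOR 0 = 1
  0 XOR 1 = 1
  0 XOR 0 = 0
  0 XOR 0 = 0
  1 XOR 0 = 1
  1 XOR 1 = 0
  1 XOR 1 = 0
  0 XOR 1 = 1
  1 XOR 0 = 1
= 11011110010011


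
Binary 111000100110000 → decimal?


Positional values:
Bit 4: 1 × 2^4 = 16
Bit 5: 1 × 2^5 = 32
Bit 8: 1 × 2^8 = 256
Bit 12: 1 × 2^12 = 4096
Bit 13: 1 × 2^13 = 8192
Bit 14: 1 × 2^14 = 16384
Sum = 16 + 32 + 256 + 4096 + 8192 + 16384
= 28976


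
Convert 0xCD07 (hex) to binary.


Each hex digit → 4 binary bits:
  C = 1100
  D = 1101
  0 = 0000
  7 = 0111
Concatenate: 1100 1101 0000 0111
= 1100110100000111


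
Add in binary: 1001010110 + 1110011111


Align and add column by column (LSB to MSB, carry propagating):
  01001010110
+ 01110011111
  -----------
  col 0: 0 + 1 + 0 (carry in) = 1 → bit 1, carry out 0
  col 1: 1 + 1 + 0 (carry in) = 2 → bit 0, carry out 1
  col 2: 1 + 1 + 1 (carry in) = 3 → bit 1, carry out 1
  col 3: 0 + 1 + 1 (carry in) = 2 → bit 0, carry out 1
  col 4: 1 + 1 + 1 (carry in) = 3 → bit 1, carry out 1
  col 5: 0 + 0 + 1 (carry in) = 1 → bit 1, carry out 0
  col 6: 1 + 0 + 0 (carry in) = 1 → bit 1, carry out 0
  col 7: 0 + 1 + 0 (carry in) = 1 → bit 1, carry out 0
  col 8: 0 + 1 + 0 (carry in) = 1 → bit 1, carry out 0
  col 9: 1 + 1 + 0 (carry in) = 2 → bit 0, carry out 1
  col 10: 0 + 0 + 1 (carry in) = 1 → bit 1, carry out 0
Reading bits MSB→LSB: 10111110101
Strip leading zeros: 10111110101
= 10111110101


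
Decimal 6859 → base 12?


Divide by 12 repeatedly:
6859 ÷ 12 = 571 remainder 7
571 ÷ 12 = 47 remainder 7
47 ÷ 12 = 3 remainder 11
3 ÷ 12 = 0 remainder 3
Reading remainders bottom-up:
= 3B77


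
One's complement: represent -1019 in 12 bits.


Original: 001111111011
Invert all bits:
  bit 0: 0 → 1
  bit 1: 0 → 1
  bit 2: 1 → 0
  bit 3: 1 → 0
  bit 4: 1 → 0
  bit 5: 1 → 0
  bit 6: 1 → 0
  bit 7: 1 → 0
  bit 8: 1 → 0
  bit 9: 0 → 1
  bit 10: 1 → 0
  bit 11: 1 → 0
= 110000000100


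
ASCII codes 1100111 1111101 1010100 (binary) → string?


Codes (binary): 1100111 1111101 1010100
Per-code ASCII lookup:
  1100111 = 103  (range 97-122: lowercase, 103 - 97 = 6) → 'g'
  1111101 = 125  (special character) → '}'
  1010100 = 84  (range 65-90: uppercase, 84 - 65 = 19) → 'T'
= 'g}T'


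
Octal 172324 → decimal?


Positional values:
Position 0: 4 × 8^0 = 4
Position 1: 2 × 8^1 = 16
Position 2: 3 × 8^2 = 192
Position 3: 2 × 8^3 = 1024
Position 4: 7 × 8^4 = 28672
Position 5: 1 × 8^5 = 32768
Sum = 4 + 16 + 192 + 1024 + 28672 + 32768
= 62676


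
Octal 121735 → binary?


Each octal digit → 3 binary bits:
  1 = 001
  2 = 010
  1 = 001
  7 = 111
  3 = 011
  5 = 101
Concatenate: 001 010 001 111 011 101
= 001010001111011101


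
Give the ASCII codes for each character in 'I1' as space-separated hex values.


String: 'I1'  (2 characters)
Per-character ASCII lookup:
  'I': uppercase starts at 65: 'I' = 65 + 8 = 73 → 0x49
  '1': digits start at 48: '1' = 48 + 1 = 49 → 0x31
= 0x49 0x31


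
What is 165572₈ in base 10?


Positional values:
Position 0: 2 × 8^0 = 2
Position 1: 7 × 8^1 = 56
Position 2: 5 × 8^2 = 320
Position 3: 5 × 8^3 = 2560
Position 4: 6 × 8^4 = 24576
Position 5: 1 × 8^5 = 32768
Sum = 2 + 56 + 320 + 2560 + 24576 + 32768
= 60282


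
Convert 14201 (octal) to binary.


Each octal digit → 3 binary bits:
  1 = 001
  4 = 100
  2 = 010
  0 = 000
  1 = 001
Concatenate: 001 100 010 000 001
= 001100010000001


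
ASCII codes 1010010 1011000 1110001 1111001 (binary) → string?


Codes (binary): 1010010 1011000 1110001 1111001
Per-code ASCII lookup:
  1010010 = 82  (range 65-90: uppercase, 82 - 65 = 17) → 'R'
  1011000 = 88  (range 65-90: uppercase, 88 - 65 = 23) → 'X'
  1110001 = 113  (range 97-122: lowercase, 113 - 97 = 16) → 'q'
  1111001 = 121  (range 97-122: lowercase, 121 - 97 = 24) → 'y'
= 'RXqy'


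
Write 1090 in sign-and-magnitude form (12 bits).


Sign bit: 0 (positive)
Magnitude: 1090 = 10001000010
= 010001000010


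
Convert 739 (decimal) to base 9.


Divide by 9 repeatedly:
739 ÷ 9 = 82 remainder 1
82 ÷ 9 = 9 remainder 1
9 ÷ 9 = 1 remainder 0
1 ÷ 9 = 0 remainder 1
Reading remainders bottom-up:
= 1011


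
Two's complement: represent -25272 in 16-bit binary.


Original: 0110001010111000
Step 1 - Invert all bits: 1001110101000111
Step 2 - Add 1: 1001110101000111 + 1
= 1001110101001000 (represents -25272)


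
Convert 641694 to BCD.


Each digit → 4-bit binary:
  6 → 0110
  4 → 0100
  1 → 0001
  6 → 0110
  9 → 1001
  4 → 0100
= 0110 0100 0001 0110 1001 0100


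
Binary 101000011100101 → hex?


Group into 4-bit nibbles: 0101000011100101
  0101 = 5
  0000 = 0
  1110 = E
  0101 = 5
= 0x50E5


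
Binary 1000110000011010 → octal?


Group into 3-bit groups: 001000110000011010
  001 = 1
  000 = 0
  110 = 6
  000 = 0
  011 = 3
  010 = 2
= 0o106032


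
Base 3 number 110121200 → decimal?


Positional values (base 3):
  0 × 3^0 = 0 × 1 = 0
  0 × 3^1 = 0 × 3 = 0
  2 × 3^2 = 2 × 9 = 18
  1 × 3^3 = 1 × 27 = 27
  2 × 3^4 = 2 × 81 = 162
  1 × 3^5 = 1 × 243 = 243
  0 × 3^6 = 0 × 729 = 0
  1 × 3^7 = 1 × 2187 = 2187
  1 × 3^8 = 1 × 6561 = 6561
Sum = 0 + 0 + 18 + 27 + 162 + 243 + 0 + 2187 + 6561
= 9198


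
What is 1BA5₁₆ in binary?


Each hex digit → 4 binary bits:
  1 = 0001
  B = 1011
  A = 1010
  5 = 0101
Concatenate: 0001 1011 1010 0101
= 0001101110100101


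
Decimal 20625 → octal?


Divide by 8 repeatedly:
20625 ÷ 8 = 2578 remainder 1
2578 ÷ 8 = 322 remainder 2
322 ÷ 8 = 40 remainder 2
40 ÷ 8 = 5 remainder 0
5 ÷ 8 = 0 remainder 5
Reading remainders bottom-up:
= 0o50221


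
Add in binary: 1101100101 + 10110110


Align and add column by column (LSB to MSB, carry propagating):
  01101100101
+ 00010110110
  -----------
  col 0: 1 + 0 + 0 (carry in) = 1 → bit 1, carry out 0
  col 1: 0 + 1 + 0 (carry in) = 1 → bit 1, carry out 0
  col 2: 1 + 1 + 0 (carry in) = 2 → bit 0, carry out 1
  col 3: 0 + 0 + 1 (carry in) = 1 → bit 1, carry out 0
  col 4: 0 + 1 + 0 (carry in) = 1 → bit 1, carry out 0
  col 5: 1 + 1 + 0 (carry in) = 2 → bit 0, carry out 1
  col 6: 1 + 0 + 1 (carry in) = 2 → bit 0, carry out 1
  col 7: 0 + 1 + 1 (carry in) = 2 → bit 0, carry out 1
  col 8: 1 + 0 + 1 (carry in) = 2 → bit 0, carry out 1
  col 9: 1 + 0 + 1 (carry in) = 2 → bit 0, carry out 1
  col 10: 0 + 0 + 1 (carry in) = 1 → bit 1, carry out 0
Reading bits MSB→LSB: 10000011011
Strip leading zeros: 10000011011
= 10000011011


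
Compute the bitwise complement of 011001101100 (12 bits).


Original: 011001101100
Invert all bits:
  bit 0: 0 → 1
  bit 1: 1 → 0
  bit 2: 1 → 0
  bit 3: 0 → 1
  bit 4: 0 → 1
  bit 5: 1 → 0
  bit 6: 1 → 0
  bit 7: 0 → 1
  bit 8: 1 → 0
  bit 9: 1 → 0
  bit 10: 0 → 1
  bit 11: 0 → 1
= 100110010011


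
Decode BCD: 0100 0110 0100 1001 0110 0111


Each 4-bit group → digit:
  0100 → 4
  0110 → 6
  0100 → 4
  1001 → 9
  0110 → 6
  0111 → 7
= 464967


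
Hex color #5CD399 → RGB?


Hex: #5CD399
R = 5C₁₆ = 92
G = D3₁₆ = 211
B = 99₁₆ = 153
= RGB(92, 211, 153)


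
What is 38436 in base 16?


Divide by 16 repeatedly:
38436 ÷ 16 = 2402 remainder 4 (4)
2402 ÷ 16 = 150 remainder 2 (2)
150 ÷ 16 = 9 remainder 6 (6)
9 ÷ 16 = 0 remainder 9 (9)
Reading remainders bottom-up:
= 0x9624


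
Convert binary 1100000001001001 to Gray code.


Binary: 1100000001001001
Gray code: G = B XOR (B >> 1)
B >> 1 = 0110000000100100
1100000001001001 XOR 0110000000100100:
  1 XOR 0 = 1
  1 XOR 1 = 0
  0 XOR 1 = 1
  0 XOR 0 = 0
  0 XOR 0 = 0
  0 XOR 0 = 0
  0 XOR 0 = 0
  0 XOR 0 = 0
  0 XOR 0 = 0
  1 XOR 0 = 1
  0 XOR 1 = 1
  0 XOR 0 = 0
  1 XOR 0 = 1
  0 XOR 1 = 1
  0 XOR 0 = 0
  1 XOR 0 = 1
= 1010000001101101


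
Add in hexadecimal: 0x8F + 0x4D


Align and add column by column (LSB to MSB, each column mod 16 with carry):
  08F
+ 04D
  ---
  col 0: F(15) + D(13) + 0 (carry in) = 28 → C(12), carry out 1
  col 1: 8(8) + 4(4) + 1 (carry in) = 13 → D(13), carry out 0
  col 2: 0(0) + 0(0) + 0 (carry in) = 0 → 0(0), carry out 0
Reading digits MSB→LSB: 0DC
Strip leading zeros: DC
= 0xDC


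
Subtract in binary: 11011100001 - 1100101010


Align and subtract column by column (LSB to MSB, borrowing when needed):
  11011100001
- 01100101010
  -----------
  col 0: (1 - 0 borrow-in) - 0 → 1 - 0 = 1, borrow out 0
  col 1: (0 - 0 borrow-in) - 1 → borrow from next column: (0+2) - 1 = 1, borrow out 1
  col 2: (0 - 1 borrow-in) - 0 → borrow from next column: (-1+2) - 0 = 1, borrow out 1
  col 3: (0 - 1 borrow-in) - 1 → borrow from next column: (-1+2) - 1 = 0, borrow out 1
  col 4: (0 - 1 borrow-in) - 0 → borrow from next column: (-1+2) - 0 = 1, borrow out 1
  col 5: (1 - 1 borrow-in) - 1 → borrow from next column: (0+2) - 1 = 1, borrow out 1
  col 6: (1 - 1 borrow-in) - 0 → 0 - 0 = 0, borrow out 0
  col 7: (1 - 0 borrow-in) - 0 → 1 - 0 = 1, borrow out 0
  col 8: (0 - 0 borrow-in) - 1 → borrow from next column: (0+2) - 1 = 1, borrow out 1
  col 9: (1 - 1 borrow-in) - 1 → borrow from next column: (0+2) - 1 = 1, borrow out 1
  col 10: (1 - 1 borrow-in) - 0 → 0 - 0 = 0, borrow out 0
Reading bits MSB→LSB: 01110110111
Strip leading zeros: 1110110111
= 1110110111


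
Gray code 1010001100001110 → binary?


Gray code: 1010001100001110
MSB stays the same: 1
Each subsequent bit = prev_binary XOR current_gray:
  B[1] = 1 XOR 0 = 1
  B[2] = 1 XOR 1 = 0
  B[3] = 0 XOR 0 = 0
  B[4] = 0 XOR 0 = 0
  B[5] = 0 XOR 0 = 0
  B[6] = 0 XOR 1 = 1
  B[7] = 1 XOR 1 = 0
  B[8] = 0 XOR 0 = 0
  B[9] = 0 XOR 0 = 0
  B[10] = 0 XOR 0 = 0
  B[11] = 0 XOR 0 = 0
  B[12] = 0 XOR 1 = 1
  B[13] = 1 XOR 1 = 0
  B[14] = 0 XOR 1 = 1
  B[15] = 1 XOR 0 = 1
= 1100001000001011 (49675 decimal)


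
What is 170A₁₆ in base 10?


Positional values:
Position 0: A × 16^0 = 10 × 1 = 10
Position 1: 0 × 16^1 = 0 × 16 = 0
Position 2: 7 × 16^2 = 7 × 256 = 1792
Position 3: 1 × 16^3 = 1 × 4096 = 4096
Sum = 10 + 0 + 1792 + 4096
= 5898


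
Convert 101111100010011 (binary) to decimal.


Positional values:
Bit 0: 1 × 2^0 = 1
Bit 1: 1 × 2^1 = 2
Bit 4: 1 × 2^4 = 16
Bit 8: 1 × 2^8 = 256
Bit 9: 1 × 2^9 = 512
Bit 10: 1 × 2^10 = 1024
Bit 11: 1 × 2^11 = 2048
Bit 12: 1 × 2^12 = 4096
Bit 14: 1 × 2^14 = 16384
Sum = 1 + 2 + 16 + 256 + 512 + 1024 + 2048 + 4096 + 16384
= 24339


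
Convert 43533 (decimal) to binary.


Divide by 2 repeatedly:
43533 ÷ 2 = 21766 remainder 1
21766 ÷ 2 = 10883 remainder 0
10883 ÷ 2 = 5441 remainder 1
5441 ÷ 2 = 2720 remainder 1
2720 ÷ 2 = 1360 remainder 0
1360 ÷ 2 = 680 remainder 0
680 ÷ 2 = 340 remainder 0
340 ÷ 2 = 170 remainder 0
170 ÷ 2 = 85 remainder 0
85 ÷ 2 = 42 remainder 1
42 ÷ 2 = 21 remainder 0
21 ÷ 2 = 10 remainder 1
10 ÷ 2 = 5 remainder 0
5 ÷ 2 = 2 remainder 1
2 ÷ 2 = 1 remainder 0
1 ÷ 2 = 0 remainder 1
Reading remainders bottom-up:
= 1010101000001101


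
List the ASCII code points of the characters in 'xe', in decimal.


String: 'xe'  (2 characters)
Per-character ASCII lookup:
  'x': lowercase starts at 97: 'x' = 97 + 23 = 120
  'e': lowercase starts at 97: 'e' = 97 + 4 = 101
= 120 101


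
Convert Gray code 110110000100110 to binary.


Gray code: 110110000100110
MSB stays the same: 1
Each subsequent bit = prev_binary XOR current_gray:
  B[1] = 1 XOR 1 = 0
  B[2] = 0 XOR 0 = 0
  B[3] = 0 XOR 1 = 1
  B[4] = 1 XOR 1 = 0
  B[5] = 0 XOR 0 = 0
  B[6] = 0 XOR 0 = 0
  B[7] = 0 XOR 0 = 0
  B[8] = 0 XOR 0 = 0
  B[9] = 0 XOR 1 = 1
  B[10] = 1 XOR 0 = 1
  B[11] = 1 XOR 0 = 1
  B[12] = 1 XOR 1 = 0
  B[13] = 0 XOR 1 = 1
  B[14] = 1 XOR 0 = 1
= 100100000111011 (18491 decimal)


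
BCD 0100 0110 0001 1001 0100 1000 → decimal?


Each 4-bit group → digit:
  0100 → 4
  0110 → 6
  0001 → 1
  1001 → 9
  0100 → 4
  1000 → 8
= 461948


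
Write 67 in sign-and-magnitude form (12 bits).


Sign bit: 0 (positive)
Magnitude: 67 = 00001000011
= 000001000011


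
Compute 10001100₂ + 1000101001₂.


Align and add column by column (LSB to MSB, carry propagating):
  00010001100
+ 01000101001
  -----------
  col 0: 0 + 1 + 0 (carry in) = 1 → bit 1, carry out 0
  col 1: 0 + 0 + 0 (carry in) = 0 → bit 0, carry out 0
  col 2: 1 + 0 + 0 (carry in) = 1 → bit 1, carry out 0
  col 3: 1 + 1 + 0 (carry in) = 2 → bit 0, carry out 1
  col 4: 0 + 0 + 1 (carry in) = 1 → bit 1, carry out 0
  col 5: 0 + 1 + 0 (carry in) = 1 → bit 1, carry out 0
  col 6: 0 + 0 + 0 (carry in) = 0 → bit 0, carry out 0
  col 7: 1 + 0 + 0 (carry in) = 1 → bit 1, carry out 0
  col 8: 0 + 0 + 0 (carry in) = 0 → bit 0, carry out 0
  col 9: 0 + 1 + 0 (carry in) = 1 → bit 1, carry out 0
  col 10: 0 + 0 + 0 (carry in) = 0 → bit 0, carry out 0
Reading bits MSB→LSB: 01010110101
Strip leading zeros: 1010110101
= 1010110101


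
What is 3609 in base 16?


Divide by 16 repeatedly:
3609 ÷ 16 = 225 remainder 9 (9)
225 ÷ 16 = 14 remainder 1 (1)
14 ÷ 16 = 0 remainder 14 (E)
Reading remainders bottom-up:
= 0xE19


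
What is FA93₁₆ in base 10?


Positional values:
Position 0: 3 × 16^0 = 3 × 1 = 3
Position 1: 9 × 16^1 = 9 × 16 = 144
Position 2: A × 16^2 = 10 × 256 = 2560
Position 3: F × 16^3 = 15 × 4096 = 61440
Sum = 3 + 144 + 2560 + 61440
= 64147


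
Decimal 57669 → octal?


Divide by 8 repeatedly:
57669 ÷ 8 = 7208 remainder 5
7208 ÷ 8 = 901 remainder 0
901 ÷ 8 = 112 remainder 5
112 ÷ 8 = 14 remainder 0
14 ÷ 8 = 1 remainder 6
1 ÷ 8 = 0 remainder 1
Reading remainders bottom-up:
= 0o160505


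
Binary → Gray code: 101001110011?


Binary: 101001110011
Gray code: G = B XOR (B >> 1)
B >> 1 = 010100111001
101001110011 XOR 010100111001:
  1 XOR 0 = 1
  0 XOR 1 = 1
  1 XOR 0 = 1
  0 XOR 1 = 1
  0 XOR 0 = 0
  1 XOR 0 = 1
  1 XOR 1 = 0
  1 XOR 1 = 0
  0 XOR 1 = 1
  0 XOR 0 = 0
  1 XOR 0 = 1
  1 XOR 1 = 0
= 111101001010


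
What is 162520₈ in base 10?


Positional values:
Position 0: 0 × 8^0 = 0
Position 1: 2 × 8^1 = 16
Position 2: 5 × 8^2 = 320
Position 3: 2 × 8^3 = 1024
Position 4: 6 × 8^4 = 24576
Position 5: 1 × 8^5 = 32768
Sum = 0 + 16 + 320 + 1024 + 24576 + 32768
= 58704


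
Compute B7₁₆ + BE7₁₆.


Align and add column by column (LSB to MSB, each column mod 16 with carry):
  00B7
+ 0BE7
  ----
  col 0: 7(7) + 7(7) + 0 (carry in) = 14 → E(14), carry out 0
  col 1: B(11) + E(14) + 0 (carry in) = 25 → 9(9), carry out 1
  col 2: 0(0) + B(11) + 1 (carry in) = 12 → C(12), carry out 0
  col 3: 0(0) + 0(0) + 0 (carry in) = 0 → 0(0), carry out 0
Reading digits MSB→LSB: 0C9E
Strip leading zeros: C9E
= 0xC9E


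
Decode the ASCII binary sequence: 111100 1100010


Codes (binary): 111100 1100010
Per-code ASCII lookup:
  111100 = 60  (special character) → '<'
  1100010 = 98  (range 97-122: lowercase, 98 - 97 = 1) → 'b'
= '<b'


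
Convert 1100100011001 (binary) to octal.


Group into 3-bit groups: 001100100011001
  001 = 1
  100 = 4
  100 = 4
  011 = 3
  001 = 1
= 0o14431


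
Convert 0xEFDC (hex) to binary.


Each hex digit → 4 binary bits:
  E = 1110
  F = 1111
  D = 1101
  C = 1100
Concatenate: 1110 1111 1101 1100
= 1110111111011100


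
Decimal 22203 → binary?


Divide by 2 repeatedly:
22203 ÷ 2 = 11101 remainder 1
11101 ÷ 2 = 5550 remainder 1
5550 ÷ 2 = 2775 remainder 0
2775 ÷ 2 = 1387 remainder 1
1387 ÷ 2 = 693 remainder 1
693 ÷ 2 = 346 remainder 1
346 ÷ 2 = 173 remainder 0
173 ÷ 2 = 86 remainder 1
86 ÷ 2 = 43 remainder 0
43 ÷ 2 = 21 remainder 1
21 ÷ 2 = 10 remainder 1
10 ÷ 2 = 5 remainder 0
5 ÷ 2 = 2 remainder 1
2 ÷ 2 = 1 remainder 0
1 ÷ 2 = 0 remainder 1
Reading remainders bottom-up:
= 101011010111011


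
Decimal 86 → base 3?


Divide by 3 repeatedly:
86 ÷ 3 = 28 remainder 2
28 ÷ 3 = 9 remainder 1
9 ÷ 3 = 3 remainder 0
3 ÷ 3 = 1 remainder 0
1 ÷ 3 = 0 remainder 1
Reading remainders bottom-up:
= 10012


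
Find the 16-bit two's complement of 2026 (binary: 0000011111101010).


Original: 0000011111101010
Step 1 - Invert all bits: 1111100000010101
Step 2 - Add 1: 1111100000010101 + 1
= 1111100000010110 (represents -2026)


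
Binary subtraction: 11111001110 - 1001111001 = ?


Align and subtract column by column (LSB to MSB, borrowing when needed):
  11111001110
- 01001111001
  -----------
  col 0: (0 - 0 borrow-in) - 1 → borrow from next column: (0+2) - 1 = 1, borrow out 1
  col 1: (1 - 1 borrow-in) - 0 → 0 - 0 = 0, borrow out 0
  col 2: (1 - 0 borrow-in) - 0 → 1 - 0 = 1, borrow out 0
  col 3: (1 - 0 borrow-in) - 1 → 1 - 1 = 0, borrow out 0
  col 4: (0 - 0 borrow-in) - 1 → borrow from next column: (0+2) - 1 = 1, borrow out 1
  col 5: (0 - 1 borrow-in) - 1 → borrow from next column: (-1+2) - 1 = 0, borrow out 1
  col 6: (1 - 1 borrow-in) - 1 → borrow from next column: (0+2) - 1 = 1, borrow out 1
  col 7: (1 - 1 borrow-in) - 0 → 0 - 0 = 0, borrow out 0
  col 8: (1 - 0 borrow-in) - 0 → 1 - 0 = 1, borrow out 0
  col 9: (1 - 0 borrow-in) - 1 → 1 - 1 = 0, borrow out 0
  col 10: (1 - 0 borrow-in) - 0 → 1 - 0 = 1, borrow out 0
Reading bits MSB→LSB: 10101010101
Strip leading zeros: 10101010101
= 10101010101


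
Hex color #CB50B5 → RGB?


Hex: #CB50B5
R = CB₁₆ = 203
G = 50₁₆ = 80
B = B5₁₆ = 181
= RGB(203, 80, 181)


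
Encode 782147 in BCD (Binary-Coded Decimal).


Each digit → 4-bit binary:
  7 → 0111
  8 → 1000
  2 → 0010
  1 → 0001
  4 → 0100
  7 → 0111
= 0111 1000 0010 0001 0100 0111


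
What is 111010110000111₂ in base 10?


Positional values:
Bit 0: 1 × 2^0 = 1
Bit 1: 1 × 2^1 = 2
Bit 2: 1 × 2^2 = 4
Bit 7: 1 × 2^7 = 128
Bit 8: 1 × 2^8 = 256
Bit 10: 1 × 2^10 = 1024
Bit 12: 1 × 2^12 = 4096
Bit 13: 1 × 2^13 = 8192
Bit 14: 1 × 2^14 = 16384
Sum = 1 + 2 + 4 + 128 + 256 + 1024 + 4096 + 8192 + 16384
= 30087


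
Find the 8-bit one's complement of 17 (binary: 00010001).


Original: 00010001
Invert all bits:
  bit 0: 0 → 1
  bit 1: 0 → 1
  bit 2: 0 → 1
  bit 3: 1 → 0
  bit 4: 0 → 1
  bit 5: 0 → 1
  bit 6: 0 → 1
  bit 7: 1 → 0
= 11101110


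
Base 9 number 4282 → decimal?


Positional values (base 9):
  2 × 9^0 = 2 × 1 = 2
  8 × 9^1 = 8 × 9 = 72
  2 × 9^2 = 2 × 81 = 162
  4 × 9^3 = 4 × 729 = 2916
Sum = 2 + 72 + 162 + 2916
= 3152


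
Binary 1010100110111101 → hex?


Group into 4-bit nibbles: 1010100110111101
  1010 = A
  1001 = 9
  1011 = B
  1101 = D
= 0xA9BD


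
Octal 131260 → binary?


Each octal digit → 3 binary bits:
  1 = 001
  3 = 011
  1 = 001
  2 = 010
  6 = 110
  0 = 000
Concatenate: 001 011 001 010 110 000
= 001011001010110000


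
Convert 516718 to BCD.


Each digit → 4-bit binary:
  5 → 0101
  1 → 0001
  6 → 0110
  7 → 0111
  1 → 0001
  8 → 1000
= 0101 0001 0110 0111 0001 1000


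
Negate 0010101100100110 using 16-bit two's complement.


Original: 0010101100100110
Step 1 - Invert all bits: 1101010011011001
Step 2 - Add 1: 1101010011011001 + 1
= 1101010011011010 (represents -11046)


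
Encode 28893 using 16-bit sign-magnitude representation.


Sign bit: 0 (positive)
Magnitude: 28893 = 111000011011101
= 0111000011011101


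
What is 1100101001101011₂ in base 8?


Group into 3-bit groups: 001100101001101011
  001 = 1
  100 = 4
  101 = 5
  001 = 1
  101 = 5
  011 = 3
= 0o145153


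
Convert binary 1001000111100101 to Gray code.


Binary: 1001000111100101
Gray code: G = B XOR (B >> 1)
B >> 1 = 0100100011110010
1001000111100101 XOR 0100100011110010:
  1 XOR 0 = 1
  0 XOR 1 = 1
  0 XOR 0 = 0
  1 XOR 0 = 1
  0 XOR 1 = 1
  0 XOR 0 = 0
  0 XOR 0 = 0
  1 XOR 0 = 1
  1 XOR 1 = 0
  1 XOR 1 = 0
  1 XOR 1 = 0
  0 XOR 1 = 1
  0 XOR 0 = 0
  1 XOR 0 = 1
  0 XOR 1 = 1
  1 XOR 0 = 1
= 1101100100010111


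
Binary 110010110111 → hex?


Group into 4-bit nibbles: 110010110111
  1100 = C
  1011 = B
  0111 = 7
= 0xCB7


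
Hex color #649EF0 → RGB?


Hex: #649EF0
R = 64₁₆ = 100
G = 9E₁₆ = 158
B = F0₁₆ = 240
= RGB(100, 158, 240)


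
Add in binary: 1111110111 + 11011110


Align and add column by column (LSB to MSB, carry propagating):
  01111110111
+ 00011011110
  -----------
  col 0: 1 + 0 + 0 (carry in) = 1 → bit 1, carry out 0
  col 1: 1 + 1 + 0 (carry in) = 2 → bit 0, carry out 1
  col 2: 1 + 1 + 1 (carry in) = 3 → bit 1, carry out 1
  col 3: 0 + 1 + 1 (carry in) = 2 → bit 0, carry out 1
  col 4: 1 + 1 + 1 (carry in) = 3 → bit 1, carry out 1
  col 5: 1 + 0 + 1 (carry in) = 2 → bit 0, carry out 1
  col 6: 1 + 1 + 1 (carry in) = 3 → bit 1, carry out 1
  col 7: 1 + 1 + 1 (carry in) = 3 → bit 1, carry out 1
  col 8: 1 + 0 + 1 (carry in) = 2 → bit 0, carry out 1
  col 9: 1 + 0 + 1 (carry in) = 2 → bit 0, carry out 1
  col 10: 0 + 0 + 1 (carry in) = 1 → bit 1, carry out 0
Reading bits MSB→LSB: 10011010101
Strip leading zeros: 10011010101
= 10011010101


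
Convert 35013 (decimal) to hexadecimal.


Divide by 16 repeatedly:
35013 ÷ 16 = 2188 remainder 5 (5)
2188 ÷ 16 = 136 remainder 12 (C)
136 ÷ 16 = 8 remainder 8 (8)
8 ÷ 16 = 0 remainder 8 (8)
Reading remainders bottom-up:
= 0x88C5


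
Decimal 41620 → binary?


Divide by 2 repeatedly:
41620 ÷ 2 = 20810 remainder 0
20810 ÷ 2 = 10405 remainder 0
10405 ÷ 2 = 5202 remainder 1
5202 ÷ 2 = 2601 remainder 0
2601 ÷ 2 = 1300 remainder 1
1300 ÷ 2 = 650 remainder 0
650 ÷ 2 = 325 remainder 0
325 ÷ 2 = 162 remainder 1
162 ÷ 2 = 81 remainder 0
81 ÷ 2 = 40 remainder 1
40 ÷ 2 = 20 remainder 0
20 ÷ 2 = 10 remainder 0
10 ÷ 2 = 5 remainder 0
5 ÷ 2 = 2 remainder 1
2 ÷ 2 = 1 remainder 0
1 ÷ 2 = 0 remainder 1
Reading remainders bottom-up:
= 1010001010010100


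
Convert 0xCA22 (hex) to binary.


Each hex digit → 4 binary bits:
  C = 1100
  A = 1010
  2 = 0010
  2 = 0010
Concatenate: 1100 1010 0010 0010
= 1100101000100010


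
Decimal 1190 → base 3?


Divide by 3 repeatedly:
1190 ÷ 3 = 396 remainder 2
396 ÷ 3 = 132 remainder 0
132 ÷ 3 = 44 remainder 0
44 ÷ 3 = 14 remainder 2
14 ÷ 3 = 4 remainder 2
4 ÷ 3 = 1 remainder 1
1 ÷ 3 = 0 remainder 1
Reading remainders bottom-up:
= 1122002


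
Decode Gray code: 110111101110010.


Gray code: 110111101110010
MSB stays the same: 1
Each subsequent bit = prev_binary XOR current_gray:
  B[1] = 1 XOR 1 = 0
  B[2] = 0 XOR 0 = 0
  B[3] = 0 XOR 1 = 1
  B[4] = 1 XOR 1 = 0
  B[5] = 0 XOR 1 = 1
  B[6] = 1 XOR 1 = 0
  B[7] = 0 XOR 0 = 0
  B[8] = 0 XOR 1 = 1
  B[9] = 1 XOR 1 = 0
  B[10] = 0 XOR 1 = 1
  B[11] = 1 XOR 0 = 1
  B[12] = 1 XOR 0 = 1
  B[13] = 1 XOR 1 = 0
  B[14] = 0 XOR 0 = 0
= 100101001011100 (19036 decimal)


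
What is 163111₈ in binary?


Each octal digit → 3 binary bits:
  1 = 001
  6 = 110
  3 = 011
  1 = 001
  1 = 001
  1 = 001
Concatenate: 001 110 011 001 001 001
= 001110011001001001


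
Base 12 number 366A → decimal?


Positional values (base 12):
  A × 12^0 = 10 × 1 = 10
  6 × 12^1 = 6 × 12 = 72
  6 × 12^2 = 6 × 144 = 864
  3 × 12^3 = 3 × 1728 = 5184
Sum = 10 + 72 + 864 + 5184
= 6130


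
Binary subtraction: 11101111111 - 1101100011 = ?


Align and subtract column by column (LSB to MSB, borrowing when needed):
  11101111111
- 01101100011
  -----------
  col 0: (1 - 0 borrow-in) - 1 → 1 - 1 = 0, borrow out 0
  col 1: (1 - 0 borrow-in) - 1 → 1 - 1 = 0, borrow out 0
  col 2: (1 - 0 borrow-in) - 0 → 1 - 0 = 1, borrow out 0
  col 3: (1 - 0 borrow-in) - 0 → 1 - 0 = 1, borrow out 0
  col 4: (1 - 0 borrow-in) - 0 → 1 - 0 = 1, borrow out 0
  col 5: (1 - 0 borrow-in) - 1 → 1 - 1 = 0, borrow out 0
  col 6: (1 - 0 borrow-in) - 1 → 1 - 1 = 0, borrow out 0
  col 7: (0 - 0 borrow-in) - 0 → 0 - 0 = 0, borrow out 0
  col 8: (1 - 0 borrow-in) - 1 → 1 - 1 = 0, borrow out 0
  col 9: (1 - 0 borrow-in) - 1 → 1 - 1 = 0, borrow out 0
  col 10: (1 - 0 borrow-in) - 0 → 1 - 0 = 1, borrow out 0
Reading bits MSB→LSB: 10000011100
Strip leading zeros: 10000011100
= 10000011100


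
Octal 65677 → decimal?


Positional values:
Position 0: 7 × 8^0 = 7
Position 1: 7 × 8^1 = 56
Position 2: 6 × 8^2 = 384
Position 3: 5 × 8^3 = 2560
Position 4: 6 × 8^4 = 24576
Sum = 7 + 56 + 384 + 2560 + 24576
= 27583


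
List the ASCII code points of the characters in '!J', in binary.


String: '!J'  (2 characters)
Per-character ASCII lookup:
  '!': special character: '!' = 33 → 100001
  'J': uppercase starts at 65: 'J' = 65 + 9 = 74 → 1001010
= 100001 1001010


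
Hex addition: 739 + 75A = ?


Align and add column by column (LSB to MSB, each column mod 16 with carry):
  0739
+ 075A
  ----
  col 0: 9(9) + A(10) + 0 (carry in) = 19 → 3(3), carry out 1
  col 1: 3(3) + 5(5) + 1 (carry in) = 9 → 9(9), carry out 0
  col 2: 7(7) + 7(7) + 0 (carry in) = 14 → E(14), carry out 0
  col 3: 0(0) + 0(0) + 0 (carry in) = 0 → 0(0), carry out 0
Reading digits MSB→LSB: 0E93
Strip leading zeros: E93
= 0xE93


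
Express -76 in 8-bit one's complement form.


Original: 01001100
Invert all bits:
  bit 0: 0 → 1
  bit 1: 1 → 0
  bit 2: 0 → 1
  bit 3: 0 → 1
  bit 4: 1 → 0
  bit 5: 1 → 0
  bit 6: 0 → 1
  bit 7: 0 → 1
= 10110011


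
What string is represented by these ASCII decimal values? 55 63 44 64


Codes (decimal): 55 63 44 64
Per-code ASCII lookup:
  55  (range 48-57: digits, 55 - 48 = 7) → '7'
  63  (special character) → '?'
  44  (special character) → ','
  64  (special character) → '@'
= '7?,@'


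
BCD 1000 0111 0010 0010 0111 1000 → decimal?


Each 4-bit group → digit:
  1000 → 8
  0111 → 7
  0010 → 2
  0010 → 2
  0111 → 7
  1000 → 8
= 872278


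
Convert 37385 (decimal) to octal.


Divide by 8 repeatedly:
37385 ÷ 8 = 4673 remainder 1
4673 ÷ 8 = 584 remainder 1
584 ÷ 8 = 73 remainder 0
73 ÷ 8 = 9 remainder 1
9 ÷ 8 = 1 remainder 1
1 ÷ 8 = 0 remainder 1
Reading remainders bottom-up:
= 0o111011


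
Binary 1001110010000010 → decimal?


Positional values:
Bit 1: 1 × 2^1 = 2
Bit 7: 1 × 2^7 = 128
Bit 10: 1 × 2^10 = 1024
Bit 11: 1 × 2^11 = 2048
Bit 12: 1 × 2^12 = 4096
Bit 15: 1 × 2^15 = 32768
Sum = 2 + 128 + 1024 + 2048 + 4096 + 32768
= 40066


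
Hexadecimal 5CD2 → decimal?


Positional values:
Position 0: 2 × 16^0 = 2 × 1 = 2
Position 1: D × 16^1 = 13 × 16 = 208
Position 2: C × 16^2 = 12 × 256 = 3072
Position 3: 5 × 16^3 = 5 × 4096 = 20480
Sum = 2 + 208 + 3072 + 20480
= 23762


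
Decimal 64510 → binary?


Divide by 2 repeatedly:
64510 ÷ 2 = 32255 remainder 0
32255 ÷ 2 = 16127 remainder 1
16127 ÷ 2 = 8063 remainder 1
8063 ÷ 2 = 4031 remainder 1
4031 ÷ 2 = 2015 remainder 1
2015 ÷ 2 = 1007 remainder 1
1007 ÷ 2 = 503 remainder 1
503 ÷ 2 = 251 remainder 1
251 ÷ 2 = 125 remainder 1
125 ÷ 2 = 62 remainder 1
62 ÷ 2 = 31 remainder 0
31 ÷ 2 = 15 remainder 1
15 ÷ 2 = 7 remainder 1
7 ÷ 2 = 3 remainder 1
3 ÷ 2 = 1 remainder 1
1 ÷ 2 = 0 remainder 1
Reading remainders bottom-up:
= 1111101111111110


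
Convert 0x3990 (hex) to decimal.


Positional values:
Position 0: 0 × 16^0 = 0 × 1 = 0
Position 1: 9 × 16^1 = 9 × 16 = 144
Position 2: 9 × 16^2 = 9 × 256 = 2304
Position 3: 3 × 16^3 = 3 × 4096 = 12288
Sum = 0 + 144 + 2304 + 12288
= 14736


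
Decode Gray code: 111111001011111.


Gray code: 111111001011111
MSB stays the same: 1
Each subsequent bit = prev_binary XOR current_gray:
  B[1] = 1 XOR 1 = 0
  B[2] = 0 XOR 1 = 1
  B[3] = 1 XOR 1 = 0
  B[4] = 0 XOR 1 = 1
  B[5] = 1 XOR 1 = 0
  B[6] = 0 XOR 0 = 0
  B[7] = 0 XOR 0 = 0
  B[8] = 0 XOR 1 = 1
  B[9] = 1 XOR 0 = 1
  B[10] = 1 XOR 1 = 0
  B[11] = 0 XOR 1 = 1
  B[12] = 1 XOR 1 = 0
  B[13] = 0 XOR 1 = 1
  B[14] = 1 XOR 1 = 0
= 101010001101010 (21610 decimal)


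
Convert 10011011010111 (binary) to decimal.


Positional values:
Bit 0: 1 × 2^0 = 1
Bit 1: 1 × 2^1 = 2
Bit 2: 1 × 2^2 = 4
Bit 4: 1 × 2^4 = 16
Bit 6: 1 × 2^6 = 64
Bit 7: 1 × 2^7 = 128
Bit 9: 1 × 2^9 = 512
Bit 10: 1 × 2^10 = 1024
Bit 13: 1 × 2^13 = 8192
Sum = 1 + 2 + 4 + 16 + 64 + 128 + 512 + 1024 + 8192
= 9943
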